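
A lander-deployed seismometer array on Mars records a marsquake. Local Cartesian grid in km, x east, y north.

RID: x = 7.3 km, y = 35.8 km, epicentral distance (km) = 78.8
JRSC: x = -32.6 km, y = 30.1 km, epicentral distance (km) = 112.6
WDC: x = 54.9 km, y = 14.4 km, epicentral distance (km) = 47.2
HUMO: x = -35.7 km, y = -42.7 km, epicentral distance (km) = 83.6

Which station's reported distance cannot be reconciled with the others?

JRSC

Solve using three stations at a time. Using RID, WDC, HUMO (subtract circle equations pairwise → linear system) gives (x, y) ≈ (47.2, -32.1).
Distances from that point to each station vs reported:
  RID: calculated 78.8 vs reported 78.8 → residual 0.0 km
  JRSC: calculated 101.2 vs reported 112.6 → residual 11.4 km
  WDC: calculated 47.2 vs reported 47.2 → residual 0.0 km
  HUMO: calculated 83.6 vs reported 83.6 → residual 0.0 km
RID, WDC, HUMO are mutually consistent (residuals ≈ 0); JRSC is off by 11.4 km.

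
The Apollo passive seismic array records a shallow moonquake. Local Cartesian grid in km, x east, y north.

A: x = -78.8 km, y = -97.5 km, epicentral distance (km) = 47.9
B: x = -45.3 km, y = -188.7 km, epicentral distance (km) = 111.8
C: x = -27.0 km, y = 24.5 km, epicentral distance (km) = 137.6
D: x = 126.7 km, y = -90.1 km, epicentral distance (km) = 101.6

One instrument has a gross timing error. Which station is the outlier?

A

Solve using three stations at a time. Using B, C, D (subtract circle equations pairwise → linear system) gives (x, y) ≈ (25.9, -102.5).
Distances from that point to each station vs reported:
  A: calculated 104.8 vs reported 47.9 → residual 56.9 km
  B: calculated 111.8 vs reported 111.8 → residual 0.0 km
  C: calculated 137.6 vs reported 137.6 → residual 0.0 km
  D: calculated 101.6 vs reported 101.6 → residual 0.0 km
B, C, D are mutually consistent (residuals ≈ 0); A is off by 56.9 km.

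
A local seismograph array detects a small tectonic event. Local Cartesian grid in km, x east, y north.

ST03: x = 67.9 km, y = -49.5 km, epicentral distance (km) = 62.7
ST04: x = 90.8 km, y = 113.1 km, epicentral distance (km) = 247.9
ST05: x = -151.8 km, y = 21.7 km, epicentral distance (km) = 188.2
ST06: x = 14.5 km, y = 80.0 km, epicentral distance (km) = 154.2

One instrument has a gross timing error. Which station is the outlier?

ST04

Solve using three stations at a time. Using ST03, ST05, ST06 (subtract circle equations pairwise → linear system) gives (x, y) ≈ (10.2, -74.2).
Distances from that point to each station vs reported:
  ST03: calculated 62.8 vs reported 62.7 → residual 0.1 km
  ST04: calculated 203.9 vs reported 247.9 → residual 44.0 km
  ST05: calculated 188.2 vs reported 188.2 → residual 0.0 km
  ST06: calculated 154.2 vs reported 154.2 → residual 0.0 km
ST03, ST05, ST06 are mutually consistent (residuals ≈ 0); ST04 is off by 44.0 km.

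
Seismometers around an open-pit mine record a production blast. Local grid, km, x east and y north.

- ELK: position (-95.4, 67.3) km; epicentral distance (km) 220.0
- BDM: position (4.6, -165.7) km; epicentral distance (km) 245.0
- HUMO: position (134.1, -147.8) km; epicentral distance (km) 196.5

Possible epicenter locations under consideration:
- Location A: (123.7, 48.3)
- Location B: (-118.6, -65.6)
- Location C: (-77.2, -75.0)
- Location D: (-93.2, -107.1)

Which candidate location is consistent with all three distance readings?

For each candidate, compare |candidate − station| to the reported distance:
Location A: residuals ELK 0.1, BDM 0.1, HUMO 0.1 → max 0.1 km
Location B: residuals ELK 85.1, BDM 86.3, HUMO 69.2 → max 86.3 km
Location C: residuals ELK 76.5, BDM 122.9, HUMO 27.0 → max 122.9 km
Location D: residuals ELK 45.6, BDM 131.0, HUMO 34.4 → max 131.0 km
Only Location A has all residuals ≈ 0.

Location A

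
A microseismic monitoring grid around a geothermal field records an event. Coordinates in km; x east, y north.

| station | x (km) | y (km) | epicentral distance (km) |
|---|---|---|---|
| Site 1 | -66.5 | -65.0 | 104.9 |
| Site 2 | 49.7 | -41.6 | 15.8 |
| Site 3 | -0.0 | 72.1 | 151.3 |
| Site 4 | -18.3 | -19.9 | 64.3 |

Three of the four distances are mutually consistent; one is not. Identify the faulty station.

Site 3

Solve using three stations at a time. Using Site 1, Site 2, Site 4 (subtract circle equations pairwise → linear system) gives (x, y) ≈ (37.6, -51.8).
Distances from that point to each station vs reported:
  Site 1: calculated 104.9 vs reported 104.9 → residual 0.0 km
  Site 2: calculated 15.8 vs reported 15.8 → residual 0.0 km
  Site 3: calculated 129.4 vs reported 151.3 → residual 21.9 km
  Site 4: calculated 64.3 vs reported 64.3 → residual 0.0 km
Site 1, Site 2, Site 4 are mutually consistent (residuals ≈ 0); Site 3 is off by 21.9 km.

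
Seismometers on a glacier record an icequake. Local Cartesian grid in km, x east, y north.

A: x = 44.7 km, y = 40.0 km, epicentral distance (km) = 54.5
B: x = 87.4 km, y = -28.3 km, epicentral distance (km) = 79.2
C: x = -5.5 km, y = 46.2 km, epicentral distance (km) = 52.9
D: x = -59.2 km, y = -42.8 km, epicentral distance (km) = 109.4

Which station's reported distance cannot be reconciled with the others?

D

Solve using three stations at a time. Using A, B, C (subtract circle equations pairwise → linear system) gives (x, y) ≈ (12.1, -3.7).
Distances from that point to each station vs reported:
  A: calculated 54.5 vs reported 54.5 → residual 0.0 km
  B: calculated 79.2 vs reported 79.2 → residual 0.0 km
  C: calculated 52.9 vs reported 52.9 → residual 0.0 km
  D: calculated 81.3 vs reported 109.4 → residual 28.1 km
A, B, C are mutually consistent (residuals ≈ 0); D is off by 28.1 km.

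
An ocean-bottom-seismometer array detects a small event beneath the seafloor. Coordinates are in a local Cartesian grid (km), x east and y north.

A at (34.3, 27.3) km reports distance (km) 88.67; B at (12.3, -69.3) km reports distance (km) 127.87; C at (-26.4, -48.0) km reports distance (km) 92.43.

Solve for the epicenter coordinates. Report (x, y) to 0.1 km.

(-53.4, 40.4)

Circle about each station: (x − 34.3)² + (y − 27.3)² = 88.67²; (x − 12.3)² + (y + 69.3)² = 127.87²; (x + 26.4)² + (y + 48.0)² = 92.43².
Subtracting pairs of circle equations eliminates x²+y² and gives linear equations (the radical axes):
-44.0 x − 193.2 y = -5456.37
-121.4 x − 150.6 y = 398.24
Solving the 2×2 system: x ≈ -53.4, y ≈ 40.4 km.
Check against A (with the unrounded x, y): √((x − 34.3)²+(y − 27.3)²) = 88.68 ≈ 88.67 km. ✓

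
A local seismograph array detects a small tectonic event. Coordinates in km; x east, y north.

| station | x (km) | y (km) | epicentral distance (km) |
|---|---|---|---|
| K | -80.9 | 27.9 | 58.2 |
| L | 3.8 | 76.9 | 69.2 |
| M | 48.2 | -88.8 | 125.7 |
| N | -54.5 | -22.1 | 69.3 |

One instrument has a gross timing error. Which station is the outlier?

N

Solve using three stations at a time. Using K, L, M (subtract circle equations pairwise → linear system) gives (x, y) ≈ (-24.5, 13.8).
Distances from that point to each station vs reported:
  K: calculated 58.2 vs reported 58.2 → residual 0.0 km
  L: calculated 69.2 vs reported 69.2 → residual 0.0 km
  M: calculated 125.7 vs reported 125.7 → residual 0.0 km
  N: calculated 46.8 vs reported 69.3 → residual 22.5 km
K, L, M are mutually consistent (residuals ≈ 0); N is off by 22.5 km.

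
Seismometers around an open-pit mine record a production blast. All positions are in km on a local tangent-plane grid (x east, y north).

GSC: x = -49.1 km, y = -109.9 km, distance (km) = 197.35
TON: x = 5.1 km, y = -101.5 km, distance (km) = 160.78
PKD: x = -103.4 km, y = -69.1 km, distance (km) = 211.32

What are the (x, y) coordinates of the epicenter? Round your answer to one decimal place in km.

Circle about each station: (x + 49.1)² + (y + 109.9)² = 197.35²; (x − 5.1)² + (y + 101.5)² = 160.78²; (x + 103.4)² + (y + 69.1)² = 211.32².
Subtracting pairs of circle equations eliminates x²+y² and gives linear equations (the radical axes):
108.4 x + 16.8 y = 8936.25
-108.6 x + 81.6 y = -4731.57
Solving the 2×2 system: x ≈ 75.8, y ≈ 42.9 km.

75.8 km east, 42.9 km north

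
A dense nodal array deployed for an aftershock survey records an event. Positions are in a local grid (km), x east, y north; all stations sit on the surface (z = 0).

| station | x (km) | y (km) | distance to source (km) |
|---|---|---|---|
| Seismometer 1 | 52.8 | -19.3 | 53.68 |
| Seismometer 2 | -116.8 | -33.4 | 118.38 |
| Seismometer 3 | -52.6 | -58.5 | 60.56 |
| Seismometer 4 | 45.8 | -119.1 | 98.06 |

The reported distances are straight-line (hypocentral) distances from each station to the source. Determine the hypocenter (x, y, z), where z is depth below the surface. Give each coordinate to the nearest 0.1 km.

Each station gives a sphere (x−x_i)² + (y−y_i)² + z² = d_i² (stations at z=0).
Subtracting the Seismometer 1 sphere from Seismometer 2 and Seismometer 3: z² cancels, leaving linear equations in x and y:
-339.2 x − 28.2 y = 465.19
-210.8 x − 78.4 y = 2242.71
Solving: x ≈ 1.297, y ≈ -32.092 km (keep extra digits for the depth step; rounded: 1.3, -32.1).
Then from the Seismometer 1 sphere: z² = 53.68² − (x − 52.8)² − (y + 19.3)² with x = 1.297, y = -32.092, so z ≈ 8.084 ≈ 8.1 km.

(1.3, -32.1, 8.1)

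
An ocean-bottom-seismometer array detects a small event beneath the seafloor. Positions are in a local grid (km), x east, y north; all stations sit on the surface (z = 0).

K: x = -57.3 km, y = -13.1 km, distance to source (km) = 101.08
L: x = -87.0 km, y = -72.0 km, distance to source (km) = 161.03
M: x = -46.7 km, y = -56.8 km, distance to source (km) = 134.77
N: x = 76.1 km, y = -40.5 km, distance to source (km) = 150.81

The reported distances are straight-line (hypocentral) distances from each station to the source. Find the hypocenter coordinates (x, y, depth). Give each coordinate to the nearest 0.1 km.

(-18.9, 64.0, 52.9)

Each station gives a sphere (x−x_i)² + (y−y_i)² + z² = d_i² (stations at z=0).
Subtracting the K sphere from L and M: z² cancels, leaving linear equations in x and y:
-59.4 x − 117.8 y = -6415.39
21.2 x − 87.4 y = -5993.56
Solving: x ≈ -18.902, y ≈ 63.991 km (keep extra digits for the depth step; rounded: -18.9, 64.0).
Then from the K sphere: z² = 101.08² − (x + 57.3)² − (y + 13.1)² with x = -18.902, y = 63.991, so z ≈ 52.913 ≈ 52.9 km.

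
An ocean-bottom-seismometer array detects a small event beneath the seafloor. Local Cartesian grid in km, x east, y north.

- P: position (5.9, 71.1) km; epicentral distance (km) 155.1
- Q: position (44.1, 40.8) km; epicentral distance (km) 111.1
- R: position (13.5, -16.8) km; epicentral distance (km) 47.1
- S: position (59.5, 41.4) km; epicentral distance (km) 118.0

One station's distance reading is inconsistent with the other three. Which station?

P

Solve using three stations at a time. Using Q, R, S (subtract circle equations pairwise → linear system) gives (x, y) ≈ (4.5, -63.0).
Distances from that point to each station vs reported:
  P: calculated 134.1 vs reported 155.1 → residual 21.0 km
  Q: calculated 111.1 vs reported 111.1 → residual 0.0 km
  R: calculated 47.1 vs reported 47.1 → residual 0.0 km
  S: calculated 118.0 vs reported 118.0 → residual 0.0 km
Q, R, S are mutually consistent (residuals ≈ 0); P is off by 21.0 km.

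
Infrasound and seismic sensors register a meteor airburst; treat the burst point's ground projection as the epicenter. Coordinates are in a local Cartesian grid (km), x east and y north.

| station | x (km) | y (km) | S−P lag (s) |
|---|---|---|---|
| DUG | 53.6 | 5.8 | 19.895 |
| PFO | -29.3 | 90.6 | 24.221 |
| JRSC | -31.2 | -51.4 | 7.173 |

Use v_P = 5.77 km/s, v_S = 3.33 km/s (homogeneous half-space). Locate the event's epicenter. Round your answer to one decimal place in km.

x ≈ -64.8 km, y ≈ -96.8 km

Distance from S−P lag: d = Δt · v_P v_S / (v_P − v_S) = Δt · (5.77·3.33)/(5.77−3.33) ≈ 7.8746·Δt.
So d_DUG = 156.67, d_PFO = 190.73, d_JRSC = 56.48 km.
Circle about each station: (x − 53.6)² + (y − 5.8)² = 156.67²; (x + 29.3)² + (y − 90.6)² = 190.73²; (x + 31.2)² + (y + 51.4)² = 56.48².
Subtracting the DUG equation from the PFO and JRSC equations removes the quadratic terms:
-165.8 x + 169.6 y = -5672.19
-169.6 x − 114.4 y = 22064.30
Solving the 2×2 system: x ≈ -64.8, y ≈ -96.8 km.
Check against DUG (with the unrounded x, y): √((x − 53.6)²+(y − 5.8)²) = 156.67 ≈ 156.67 km. ✓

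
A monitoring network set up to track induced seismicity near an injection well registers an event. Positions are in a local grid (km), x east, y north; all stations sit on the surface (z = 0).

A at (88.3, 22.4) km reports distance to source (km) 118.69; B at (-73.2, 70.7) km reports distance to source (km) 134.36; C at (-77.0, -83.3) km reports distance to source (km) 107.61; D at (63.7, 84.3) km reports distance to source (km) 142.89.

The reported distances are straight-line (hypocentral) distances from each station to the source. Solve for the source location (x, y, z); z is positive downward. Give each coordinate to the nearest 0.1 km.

(-2.8, -29.1, 56.0)

Each station gives a sphere (x−x_i)² + (y−y_i)² + z² = d_i² (stations at z=0).
Subtracting the A sphere from B and C: z² cancels, leaving linear equations in x and y:
-323.0 x + 96.6 y = -1907.21
-330.6 x − 211.4 y = 7076.64
Solving: x ≈ -2.798, y ≈ -29.099 km (keep extra digits for the depth step; rounded: -2.8, -29.1).
Then from the A sphere: z² = 118.69² − (x − 88.3)² − (y − 22.4)² with x = -2.798, y = -29.099, so z ≈ 56.003 ≈ 56.0 km.
Check against D (with the unrounded solution): distance 142.89 ≈ 142.89 km. ✓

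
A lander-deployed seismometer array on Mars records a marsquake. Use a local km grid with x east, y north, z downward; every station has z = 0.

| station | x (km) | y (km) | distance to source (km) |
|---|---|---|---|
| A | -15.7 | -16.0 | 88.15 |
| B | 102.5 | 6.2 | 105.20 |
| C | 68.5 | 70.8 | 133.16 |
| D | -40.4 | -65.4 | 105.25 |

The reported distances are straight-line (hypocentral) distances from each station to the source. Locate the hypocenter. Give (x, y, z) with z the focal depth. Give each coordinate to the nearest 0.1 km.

Each station gives a sphere (x−x_i)² + (y−y_i)² + z² = d_i² (stations at z=0).
Subtracting the A sphere from B and C: z² cancels, leaving linear equations in x and y:
236.4 x + 44.4 y = 6745.58
168.4 x + 173.6 y = -758.76
Solving: x ≈ 35.895, y ≈ -39.191 km (keep extra digits for the depth step; rounded: 35.9, -39.2).
Then from the A sphere: z² = 88.15² − (x + 15.7)² − (y + 16.0)² with x = 35.895, y = -39.191, so z ≈ 67.606 ≈ 67.6 km.
Check against D (with the unrounded solution): distance 105.25 ≈ 105.25 km. ✓

(35.9, -39.2, 67.6)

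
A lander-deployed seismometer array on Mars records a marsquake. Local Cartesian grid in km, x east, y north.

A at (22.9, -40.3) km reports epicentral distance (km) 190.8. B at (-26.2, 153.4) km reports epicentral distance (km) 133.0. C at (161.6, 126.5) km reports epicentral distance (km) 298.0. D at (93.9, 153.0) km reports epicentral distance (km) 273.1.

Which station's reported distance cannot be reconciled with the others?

Solve using three stations at a time. Using A, B, C (subtract circle equations pairwise → linear system) gives (x, y) ≈ (-131.4, 72.0).
Distances from that point to each station vs reported:
  A: calculated 190.8 vs reported 190.8 → residual 0.0 km
  B: calculated 133.0 vs reported 133.0 → residual 0.0 km
  C: calculated 298.0 vs reported 298.0 → residual 0.0 km
  D: calculated 239.4 vs reported 273.1 → residual 33.7 km
A, B, C are mutually consistent (residuals ≈ 0); D is off by 33.7 km.

D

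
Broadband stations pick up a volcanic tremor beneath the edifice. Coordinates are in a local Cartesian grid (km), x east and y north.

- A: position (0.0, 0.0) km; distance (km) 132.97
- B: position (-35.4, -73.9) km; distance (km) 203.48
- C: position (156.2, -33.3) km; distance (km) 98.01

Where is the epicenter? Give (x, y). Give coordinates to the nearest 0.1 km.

x ≈ 119.8 km, y ≈ 57.7 km

Circle about each station: x² + y² = 132.97²; (x + 35.4)² + (y + 73.9)² = 203.48²; (x − 156.2)² + (y + 33.3)² = 98.01².
Subtracting pairs of circle equations eliminates x²+y² and gives linear equations (the radical axes):
-70.8 x − 147.8 y = -17008.72
312.4 x − 66.6 y = 33582.39
Solving the 2×2 system: x ≈ 119.8, y ≈ 57.7 km.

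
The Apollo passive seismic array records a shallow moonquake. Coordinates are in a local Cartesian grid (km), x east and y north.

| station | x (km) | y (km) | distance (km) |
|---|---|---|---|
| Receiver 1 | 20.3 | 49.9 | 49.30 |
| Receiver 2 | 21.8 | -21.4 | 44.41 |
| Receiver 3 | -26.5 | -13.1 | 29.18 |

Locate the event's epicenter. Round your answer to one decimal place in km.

Circle about each station: (x − 20.3)² + (y − 49.9)² = 49.30²; (x − 21.8)² + (y + 21.4)² = 44.41²; (x + 26.5)² + (y + 13.1)² = 29.18².
Subtracting the Receiver 1 equation from the Receiver 2 and Receiver 3 equations removes the quadratic terms:
3.0 x − 142.6 y = -1510.66
-93.6 x − 126.0 y = -449.22
Solving the 2×2 system: x ≈ -9.2, y ≈ 10.4 km.

(-9.2, 10.4)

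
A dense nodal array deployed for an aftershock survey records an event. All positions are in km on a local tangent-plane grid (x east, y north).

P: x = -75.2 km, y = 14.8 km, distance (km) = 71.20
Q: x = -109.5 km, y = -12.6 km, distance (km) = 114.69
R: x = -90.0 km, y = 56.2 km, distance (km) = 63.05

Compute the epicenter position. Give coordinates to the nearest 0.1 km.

(-28.1, 68.2)

Circle about each station: (x + 75.2)² + (y − 14.8)² = 71.20²; (x + 109.5)² + (y + 12.6)² = 114.69²; (x + 90.0)² + (y − 56.2)² = 63.05².
Subtracting pairs of circle equations eliminates x²+y² and gives linear equations (the radical axes):
-68.6 x − 54.8 y = -1809.43
-29.6 x + 82.8 y = 6478.50
Solving the 2×2 system: x ≈ -28.1, y ≈ 68.2 km.
Check against P (with the unrounded x, y): √((x + 75.2)²+(y − 14.8)²) = 71.20 ≈ 71.20 km. ✓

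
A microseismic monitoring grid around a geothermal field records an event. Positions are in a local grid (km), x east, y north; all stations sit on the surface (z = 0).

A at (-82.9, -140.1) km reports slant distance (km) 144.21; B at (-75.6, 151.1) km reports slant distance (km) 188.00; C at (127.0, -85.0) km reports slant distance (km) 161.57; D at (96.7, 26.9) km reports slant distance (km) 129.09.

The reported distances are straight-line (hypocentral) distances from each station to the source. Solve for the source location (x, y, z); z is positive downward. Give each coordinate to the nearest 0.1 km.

Each station gives a sphere (x−x_i)² + (y−y_i)² + z² = d_i² (stations at z=0).
Subtracting the A sphere from B and C: z² cancels, leaving linear equations in x and y:
14.6 x + 582.4 y = -12501.33
419.8 x + 110.2 y = -8454.76
Solving: x ≈ -14.601, y ≈ -21.099 km (keep extra digits for the depth step; rounded: -14.6, -21.1).
Then from the A sphere: z² = 144.21² − (x + 82.9)² − (y + 140.1)² with x = -14.601, y = -21.099, so z ≈ 44.391 ≈ 44.4 km.
Check against D (with the unrounded solution): distance 129.08 ≈ 129.09 km. ✓

x ≈ -14.6 km, y ≈ -21.1 km, depth ≈ 44.4 km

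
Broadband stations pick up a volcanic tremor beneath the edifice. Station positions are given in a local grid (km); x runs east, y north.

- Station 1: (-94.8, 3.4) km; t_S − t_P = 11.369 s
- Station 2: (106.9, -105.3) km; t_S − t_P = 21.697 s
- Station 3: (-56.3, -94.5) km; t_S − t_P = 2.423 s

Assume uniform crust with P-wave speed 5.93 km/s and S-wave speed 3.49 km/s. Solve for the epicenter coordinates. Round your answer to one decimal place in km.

x ≈ -76.6 km, y ≈ -91.3 km

Distance from S−P lag: d = Δt · v_P v_S / (v_P − v_S) = Δt · (5.93·3.49)/(5.93−3.49) ≈ 8.4818·Δt.
So d_Station 1 = 96.43, d_Station 2 = 184.03, d_Station 3 = 20.55 km.
Circle about each station: (x + 94.8)² + (y − 3.4)² = 96.43²; (x − 106.9)² + (y + 105.3)² = 184.03²; (x + 56.3)² + (y + 94.5)² = 20.55².
Subtracting the Station 1 equation from the Station 2 and Station 3 equations removes the quadratic terms:
403.4 x − 217.4 y = -11051.20
77.0 x − 195.8 y = 11977.78
Solving the 2×2 system: x ≈ -76.6, y ≈ -91.3 km.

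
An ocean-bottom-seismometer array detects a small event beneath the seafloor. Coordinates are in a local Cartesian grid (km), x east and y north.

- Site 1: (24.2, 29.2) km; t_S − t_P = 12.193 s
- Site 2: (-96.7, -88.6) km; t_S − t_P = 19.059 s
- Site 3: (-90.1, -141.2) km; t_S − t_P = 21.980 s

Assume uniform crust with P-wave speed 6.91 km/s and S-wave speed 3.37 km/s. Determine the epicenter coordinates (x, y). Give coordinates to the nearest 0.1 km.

(22.9, -51.0)

Distance from S−P lag: d = Δt · v_P v_S / (v_P − v_S) = Δt · (6.91·3.37)/(6.91−3.37) ≈ 6.5782·Δt.
So d_Site 1 = 80.21, d_Site 2 = 125.37, d_Site 3 = 144.59 km.
Circle about each station: (x − 24.2)² + (y − 29.2)² = 80.21²; (x + 96.7)² + (y + 88.6)² = 125.37²; (x + 90.1)² + (y + 141.2)² = 144.59².
Subtracting the Site 1 equation from the Site 2 and Site 3 equations removes the quadratic terms:
-241.8 x − 235.6 y = 6478.58
-228.6 x − 340.8 y = 12144.55
Solving the 2×2 system: x ≈ 22.9, y ≈ -51.0 km.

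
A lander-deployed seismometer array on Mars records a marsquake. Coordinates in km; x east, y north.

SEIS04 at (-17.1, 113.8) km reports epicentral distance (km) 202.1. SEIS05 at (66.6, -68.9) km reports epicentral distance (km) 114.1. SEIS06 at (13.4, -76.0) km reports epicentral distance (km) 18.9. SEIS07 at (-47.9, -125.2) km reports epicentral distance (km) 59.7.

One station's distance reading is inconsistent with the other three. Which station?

SEIS05

Solve using three stations at a time. Using SEIS04, SEIS06, SEIS07 (subtract circle equations pairwise → linear system) gives (x, y) ≈ (-1.5, -87.7).
Distances from that point to each station vs reported:
  SEIS04: calculated 202.1 vs reported 202.1 → residual 0.0 km
  SEIS05: calculated 70.6 vs reported 114.1 → residual 43.5 km
  SEIS06: calculated 18.9 vs reported 18.9 → residual 0.0 km
  SEIS07: calculated 59.7 vs reported 59.7 → residual 0.0 km
SEIS04, SEIS06, SEIS07 are mutually consistent (residuals ≈ 0); SEIS05 is off by 43.5 km.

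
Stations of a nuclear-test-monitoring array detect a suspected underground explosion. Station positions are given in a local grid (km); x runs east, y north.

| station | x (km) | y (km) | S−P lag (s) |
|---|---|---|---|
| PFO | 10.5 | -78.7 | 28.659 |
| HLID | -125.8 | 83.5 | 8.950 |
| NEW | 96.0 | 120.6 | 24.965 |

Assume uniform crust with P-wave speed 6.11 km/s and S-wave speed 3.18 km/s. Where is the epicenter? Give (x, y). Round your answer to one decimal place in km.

Distance from S−P lag: d = Δt · v_P v_S / (v_P − v_S) = Δt · (6.11·3.18)/(6.11−3.18) ≈ 6.6313·Δt.
So d_PFO = 190.05, d_HLID = 59.35, d_NEW = 165.55 km.
Circle about each station: (x − 10.5)² + (y + 78.7)² = 190.05²; (x + 125.8)² + (y − 83.5)² = 59.35²; (x − 96.0)² + (y − 120.6)² = 165.55².
Subtracting pairs of circle equations eliminates x²+y² and gives linear equations (the radical axes):
-272.6 x + 324.4 y = 49090.53
171.0 x + 398.6 y = 26168.62
Solving the 2×2 system: x ≈ -67.5, y ≈ 94.6 km.

(-67.5, 94.6)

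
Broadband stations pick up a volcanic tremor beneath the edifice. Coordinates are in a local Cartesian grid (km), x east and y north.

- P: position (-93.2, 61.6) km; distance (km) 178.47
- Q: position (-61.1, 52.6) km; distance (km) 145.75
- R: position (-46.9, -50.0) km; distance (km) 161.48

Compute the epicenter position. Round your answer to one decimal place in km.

84.4 km east, 44.0 km north

Circle about each station: (x + 93.2)² + (y − 61.6)² = 178.47²; (x + 61.1)² + (y − 52.6)² = 145.75²; (x + 46.9)² + (y + 50.0)² = 161.48².
Subtracting pairs of circle equations eliminates x²+y² and gives linear equations (the radical axes):
64.2 x − 18.0 y = 4627.65
92.6 x − 223.2 y = -2005.44
Solving the 2×2 system: x ≈ 84.4, y ≈ 44.0 km.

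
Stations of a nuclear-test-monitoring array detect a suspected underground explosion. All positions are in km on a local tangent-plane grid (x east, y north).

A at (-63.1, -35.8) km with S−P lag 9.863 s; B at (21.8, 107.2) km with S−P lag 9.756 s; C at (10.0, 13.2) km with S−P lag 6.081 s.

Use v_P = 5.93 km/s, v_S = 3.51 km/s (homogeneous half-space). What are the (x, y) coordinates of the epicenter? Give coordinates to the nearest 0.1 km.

x ≈ -32.7 km, y ≈ 43.4 km

Distance from S−P lag: d = Δt · v_P v_S / (v_P − v_S) = Δt · (5.93·3.51)/(5.93−3.51) ≈ 8.6010·Δt.
So d_A = 84.83, d_B = 83.91, d_C = 52.30 km.
Circle about each station: (x + 63.1)² + (y + 35.8)² = 84.83²; (x − 21.8)² + (y − 107.2)² = 83.91²; (x − 10.0)² + (y − 13.2)² = 52.30².
Subtracting the A equation from the B and C equations removes the quadratic terms:
169.8 x + 286.0 y = 6859.07
146.2 x + 98.0 y = -528.17
Solving the 2×2 system: x ≈ -32.7, y ≈ 43.4 km.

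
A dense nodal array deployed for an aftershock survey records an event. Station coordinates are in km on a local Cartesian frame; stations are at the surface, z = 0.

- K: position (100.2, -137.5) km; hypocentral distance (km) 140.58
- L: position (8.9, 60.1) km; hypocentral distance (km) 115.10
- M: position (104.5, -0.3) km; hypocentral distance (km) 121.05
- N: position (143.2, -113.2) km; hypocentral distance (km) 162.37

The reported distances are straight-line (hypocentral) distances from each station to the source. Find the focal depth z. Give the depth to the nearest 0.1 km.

Each station gives a sphere (x−x_i)² + (y−y_i)² + z² = d_i² (stations at z=0).
Subtracting the K sphere from L and M: z² cancels, leaving linear equations in x and y:
-182.6 x + 395.2 y = -18740.34
8.6 x + 274.4 y = -12916.32
Solving: x ≈ 0.707, y ≈ -47.093 km (keep extra digits for the depth step; rounded: 0.7, -47.1).
Then from the K sphere: z² = 140.58² − (x − 100.2)² − (y + 137.5)² with x = 0.707, y = -47.093, so z ≈ 41.115 ≈ 41.1 km.

41.1 km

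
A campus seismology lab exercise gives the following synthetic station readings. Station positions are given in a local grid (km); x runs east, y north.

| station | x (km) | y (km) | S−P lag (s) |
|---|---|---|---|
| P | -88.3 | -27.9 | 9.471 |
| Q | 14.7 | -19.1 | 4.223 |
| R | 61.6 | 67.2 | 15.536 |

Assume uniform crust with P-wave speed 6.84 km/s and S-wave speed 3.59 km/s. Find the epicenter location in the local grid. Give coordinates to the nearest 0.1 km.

Distance from S−P lag: d = Δt · v_P v_S / (v_P − v_S) = Δt · (6.84·3.59)/(6.84−3.59) ≈ 7.5556·Δt.
So d_P = 71.56, d_Q = 31.91, d_R = 117.38 km.
Circle about each station: (x + 88.3)² + (y + 27.9)² = 71.56²; (x − 14.7)² + (y + 19.1)² = 31.91²; (x − 61.6)² + (y − 67.2)² = 117.38².
Subtracting the P equation from the Q and R equations removes the quadratic terms:
206.0 x + 17.6 y = -3891.81
299.8 x + 190.2 y = -8922.13
Solving the 2×2 system: x ≈ -17.2, y ≈ -19.8 km.

x ≈ -17.2 km, y ≈ -19.8 km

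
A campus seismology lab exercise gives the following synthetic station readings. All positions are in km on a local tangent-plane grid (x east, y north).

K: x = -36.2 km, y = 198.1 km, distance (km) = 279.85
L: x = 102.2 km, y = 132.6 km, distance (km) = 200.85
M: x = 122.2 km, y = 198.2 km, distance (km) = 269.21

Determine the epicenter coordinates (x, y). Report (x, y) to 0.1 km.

Circle about each station: (x + 36.2)² + (y − 198.1)² = 279.85²; (x − 102.2)² + (y − 132.6)² = 200.85²; (x − 122.2)² + (y − 198.2)² = 269.21².
Subtracting the K equation from the L and M equations removes the quadratic terms:
276.8 x − 131.0 y = 25448.85
316.8 x + 0.2 y = 19504.03
Solving the 2×2 system: x ≈ 61.6, y ≈ -64.1 km.

(61.6, -64.1)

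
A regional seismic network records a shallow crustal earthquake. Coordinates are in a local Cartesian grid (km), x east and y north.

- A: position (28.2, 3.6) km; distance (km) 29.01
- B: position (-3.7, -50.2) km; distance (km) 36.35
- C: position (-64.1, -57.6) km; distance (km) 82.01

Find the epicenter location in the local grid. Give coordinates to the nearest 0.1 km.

Circle about each station: (x − 28.2)² + (y − 3.6)² = 29.01²; (x + 3.7)² + (y + 50.2)² = 36.35²; (x + 64.1)² + (y + 57.6)² = 82.01².
Subtracting the A equation from the B and C equations removes the quadratic terms:
-63.8 x − 107.6 y = 1245.79
-184.6 x − 122.4 y = 734.31
Solving the 2×2 system: x ≈ 6.1, y ≈ -15.2 km.

(6.1, -15.2)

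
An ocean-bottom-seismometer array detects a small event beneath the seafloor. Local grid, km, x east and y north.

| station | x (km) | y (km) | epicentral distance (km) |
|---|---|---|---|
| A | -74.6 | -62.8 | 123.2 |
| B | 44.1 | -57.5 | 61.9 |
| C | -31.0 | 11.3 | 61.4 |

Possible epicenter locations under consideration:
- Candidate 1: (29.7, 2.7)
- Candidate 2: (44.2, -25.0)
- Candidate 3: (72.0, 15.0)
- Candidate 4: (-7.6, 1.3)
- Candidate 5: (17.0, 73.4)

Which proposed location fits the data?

Candidate 1

For each candidate, compare |candidate − station| to the reported distance:
Candidate 1: residuals A 0.0, B 0.0, C 0.1 → max 0.1 km
Candidate 2: residuals A 1.5, B 29.4, C 22.1 → max 29.4 km
Candidate 3: residuals A 42.8, B 15.8, C 41.7 → max 42.8 km
Candidate 4: residuals A 30.5, B 16.4, C 36.0 → max 36.0 km
Candidate 5: residuals A 40.9, B 71.8, C 17.1 → max 71.8 km
Only Candidate 1 has all residuals ≈ 0.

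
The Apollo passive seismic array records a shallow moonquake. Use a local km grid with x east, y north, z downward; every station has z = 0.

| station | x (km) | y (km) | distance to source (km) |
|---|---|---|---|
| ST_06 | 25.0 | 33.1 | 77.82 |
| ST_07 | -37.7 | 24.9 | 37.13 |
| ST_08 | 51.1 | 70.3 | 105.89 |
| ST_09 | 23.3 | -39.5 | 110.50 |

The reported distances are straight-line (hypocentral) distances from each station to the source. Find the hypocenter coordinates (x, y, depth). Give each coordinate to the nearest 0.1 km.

x ≈ -45.2 km, y ≈ 40.8 km, depth ≈ 32.7 km

Each station gives a sphere (x−x_i)² + (y−y_i)² + z² = d_i² (stations at z=0).
Subtracting the ST_06 sphere from ST_07 and ST_08: z² cancels, leaving linear equations in x and y:
-125.4 x − 16.4 y = 4998.01
52.2 x + 74.4 y = 675.95
Solving: x ≈ -45.191, y ≈ 40.792 km (keep extra digits for the depth step; rounded: -45.2, 40.8).
Then from the ST_06 sphere: z² = 77.82² − (x − 25.0)² − (y − 33.1)² with x = -45.191, y = 40.792, so z ≈ 32.711 ≈ 32.7 km.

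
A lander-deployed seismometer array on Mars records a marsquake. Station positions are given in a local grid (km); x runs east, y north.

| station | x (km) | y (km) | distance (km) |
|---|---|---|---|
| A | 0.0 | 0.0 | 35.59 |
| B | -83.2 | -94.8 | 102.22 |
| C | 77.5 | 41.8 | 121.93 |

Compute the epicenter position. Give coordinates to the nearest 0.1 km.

Circle about each station: x² + y² = 35.59²; (x + 83.2)² + (y + 94.8)² = 102.22²; (x − 77.5)² + (y − 41.8)² = 121.93².
Subtracting the A equation from the B and C equations removes the quadratic terms:
-166.4 x − 189.6 y = 6727.00
155.0 x + 83.6 y = -5846.79
Solving the 2×2 system: x ≈ -35.3, y ≈ -4.5 km.
Check against A (with the unrounded x, y): √(x²+y²) = 35.58 ≈ 35.59 km. ✓

(-35.3, -4.5)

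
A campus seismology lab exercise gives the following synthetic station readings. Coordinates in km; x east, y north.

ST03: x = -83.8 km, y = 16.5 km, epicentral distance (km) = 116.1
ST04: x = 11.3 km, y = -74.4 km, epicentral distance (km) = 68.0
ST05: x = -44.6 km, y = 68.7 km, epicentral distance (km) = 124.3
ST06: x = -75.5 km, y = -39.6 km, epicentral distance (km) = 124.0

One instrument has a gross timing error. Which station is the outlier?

ST03

Solve using three stations at a time. Using ST04, ST05, ST06 (subtract circle equations pairwise → linear system) gives (x, y) ≈ (46.2, -16.1).
Distances from that point to each station vs reported:
  ST03: calculated 134.1 vs reported 116.1 → residual 18.0 km
  ST04: calculated 67.9 vs reported 68.0 → residual 0.1 km
  ST05: calculated 124.3 vs reported 124.3 → residual 0.0 km
  ST06: calculated 124.0 vs reported 124.0 → residual 0.0 km
ST04, ST05, ST06 are mutually consistent (residuals ≈ 0); ST03 is off by 18.0 km.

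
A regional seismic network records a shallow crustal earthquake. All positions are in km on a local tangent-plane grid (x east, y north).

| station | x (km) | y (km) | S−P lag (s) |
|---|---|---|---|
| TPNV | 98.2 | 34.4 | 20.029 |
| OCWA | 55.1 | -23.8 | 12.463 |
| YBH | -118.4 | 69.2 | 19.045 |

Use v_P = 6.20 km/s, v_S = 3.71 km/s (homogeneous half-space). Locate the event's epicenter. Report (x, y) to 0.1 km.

Distance from S−P lag: d = Δt · v_P v_S / (v_P − v_S) = Δt · (6.20·3.71)/(6.20−3.71) ≈ 9.2378·Δt.
So d_TPNV = 185.02, d_OCWA = 115.13, d_YBH = 175.93 km.
Circle about each station: (x − 98.2)² + (y − 34.4)² = 185.02²; (x − 55.1)² + (y + 23.8)² = 115.13²; (x + 118.4)² + (y − 69.2)² = 175.93².
Subtracting pairs of circle equations eliminates x²+y² and gives linear equations (the radical axes):
-86.2 x − 116.4 y = 13753.33
-433.2 x + 69.6 y = 11261.64
Solving the 2×2 system: x ≈ -40.2, y ≈ -88.4 km.

-40.2 km east, -88.4 km north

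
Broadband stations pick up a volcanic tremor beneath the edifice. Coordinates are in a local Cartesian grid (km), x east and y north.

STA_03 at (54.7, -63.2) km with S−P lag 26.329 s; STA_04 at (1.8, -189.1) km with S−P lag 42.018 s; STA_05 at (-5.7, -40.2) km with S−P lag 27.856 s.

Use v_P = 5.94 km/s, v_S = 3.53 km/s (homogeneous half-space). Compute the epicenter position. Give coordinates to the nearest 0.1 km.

(151.1, 144.6)

Distance from S−P lag: d = Δt · v_P v_S / (v_P − v_S) = Δt · (5.94·3.53)/(5.94−3.53) ≈ 8.7005·Δt.
So d_STA_03 = 229.08, d_STA_04 = 365.58, d_STA_05 = 242.36 km.
Circle about each station: (x − 54.7)² + (y + 63.2)² = 229.08²; (x − 1.8)² + (y + 189.1)² = 365.58²; (x + 5.7)² + (y + 40.2)² = 242.36².
Subtracting pairs of circle equations eliminates x²+y² and gives linear equations (the radical axes):
-105.8 x − 251.8 y = -52395.37
-120.8 x + 46.0 y = -11598.52
Solving the 2×2 system: x ≈ 151.1, y ≈ 144.6 km.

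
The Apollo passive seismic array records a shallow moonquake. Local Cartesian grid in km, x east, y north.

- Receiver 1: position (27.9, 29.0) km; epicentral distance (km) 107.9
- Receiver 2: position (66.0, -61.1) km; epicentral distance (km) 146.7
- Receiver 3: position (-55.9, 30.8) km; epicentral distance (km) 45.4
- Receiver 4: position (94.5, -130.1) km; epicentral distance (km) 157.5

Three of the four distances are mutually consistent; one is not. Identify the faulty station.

Receiver 4

Solve using three stations at a time. Using Receiver 1, Receiver 2, Receiver 3 (subtract circle equations pairwise → linear system) gives (x, y) ≈ (-72.1, -11.6).
Distances from that point to each station vs reported:
  Receiver 1: calculated 107.9 vs reported 107.9 → residual 0.0 km
  Receiver 2: calculated 146.7 vs reported 146.7 → residual 0.0 km
  Receiver 3: calculated 45.3 vs reported 45.4 → residual 0.1 km
  Receiver 4: calculated 204.4 vs reported 157.5 → residual 46.9 km
Receiver 1, Receiver 2, Receiver 3 are mutually consistent (residuals ≈ 0); Receiver 4 is off by 46.9 km.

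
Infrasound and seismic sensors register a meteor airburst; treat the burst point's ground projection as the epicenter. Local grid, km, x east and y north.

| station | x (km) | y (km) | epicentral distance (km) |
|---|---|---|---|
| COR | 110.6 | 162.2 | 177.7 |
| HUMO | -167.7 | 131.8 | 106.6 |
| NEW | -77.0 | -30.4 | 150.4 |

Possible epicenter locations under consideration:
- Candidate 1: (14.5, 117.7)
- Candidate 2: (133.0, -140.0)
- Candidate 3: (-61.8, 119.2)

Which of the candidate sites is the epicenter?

For each candidate, compare |candidate − station| to the reported distance:
Candidate 1: residuals COR 71.8, HUMO 76.1, NEW 23.7 → max 76.1 km
Candidate 2: residuals COR 125.3, HUMO 298.7, NEW 86.5 → max 298.7 km
Candidate 3: residuals COR 0.0, HUMO 0.0, NEW 0.0 → max 0.0 km
Only Candidate 3 has all residuals ≈ 0.

Candidate 3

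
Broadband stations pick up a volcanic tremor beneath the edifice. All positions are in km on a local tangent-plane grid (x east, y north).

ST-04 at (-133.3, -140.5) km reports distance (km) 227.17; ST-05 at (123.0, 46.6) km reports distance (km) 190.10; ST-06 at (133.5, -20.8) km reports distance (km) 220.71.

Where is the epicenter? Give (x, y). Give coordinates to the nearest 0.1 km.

Circle about each station: (x + 133.3)² + (y + 140.5)² = 227.17²; (x − 123.0)² + (y − 46.6)² = 190.10²; (x − 133.5)² + (y + 20.8)² = 220.71².
Subtracting pairs of circle equations eliminates x²+y² and gives linear equations (the radical axes):
512.6 x + 374.2 y = -4740.38
533.6 x + 239.4 y = -16360.95
Solving the 2×2 system: x ≈ -64.8, y ≈ 76.1 km.
Check against ST-04 (with the unrounded x, y): √((x + 133.3)²+(y + 140.5)²) = 227.18 ≈ 227.17 km. ✓

-64.8 km east, 76.1 km north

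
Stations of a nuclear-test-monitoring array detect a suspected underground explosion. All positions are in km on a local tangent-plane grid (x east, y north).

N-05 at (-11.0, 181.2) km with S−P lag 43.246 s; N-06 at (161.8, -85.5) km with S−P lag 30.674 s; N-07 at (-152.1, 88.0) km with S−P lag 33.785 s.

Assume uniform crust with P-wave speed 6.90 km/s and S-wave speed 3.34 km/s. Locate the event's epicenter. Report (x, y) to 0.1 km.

Distance from S−P lag: d = Δt · v_P v_S / (v_P − v_S) = Δt · (6.90·3.34)/(6.90−3.34) ≈ 6.4736·Δt.
So d_N-05 = 279.96, d_N-06 = 198.57, d_N-07 = 218.71 km.
Circle about each station: (x + 11.0)² + (y − 181.2)² = 279.96²; (x − 161.8)² + (y + 85.5)² = 198.57²; (x + 152.1)² + (y − 88.0)² = 218.71².
Subtracting the N-05 equation from the N-06 and N-07 equations removes the quadratic terms:
345.6 x − 533.4 y = 39482.61
-282.2 x − 186.4 y = 28467.51
Solving the 2×2 system: x ≈ -36.4, y ≈ -97.6 km.

x ≈ -36.4 km, y ≈ -97.6 km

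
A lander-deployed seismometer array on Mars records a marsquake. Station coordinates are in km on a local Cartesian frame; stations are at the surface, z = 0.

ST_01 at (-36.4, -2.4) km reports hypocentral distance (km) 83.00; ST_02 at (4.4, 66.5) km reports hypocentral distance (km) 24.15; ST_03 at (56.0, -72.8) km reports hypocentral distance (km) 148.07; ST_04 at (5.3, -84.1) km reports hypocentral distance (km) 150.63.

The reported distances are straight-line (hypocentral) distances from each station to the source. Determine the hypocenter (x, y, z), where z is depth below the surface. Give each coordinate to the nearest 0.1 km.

x ≈ 6.3 km, y ≈ 64.6 km, depth ≈ 24.0 km

Each station gives a sphere (x−x_i)² + (y−y_i)² + z² = d_i² (stations at z=0).
Subtracting the ST_01 sphere from ST_02 and ST_03: z² cancels, leaving linear equations in x and y:
81.6 x + 137.8 y = 9416.67
184.8 x − 140.8 y = -7930.60
Solving: x ≈ 6.306, y ≈ 64.602 km (keep extra digits for the depth step; rounded: 6.3, 64.6).
Then from the ST_01 sphere: z² = 83.00² − (x + 36.4)² − (y + 2.4)² with x = 6.306, y = 64.602, so z ≈ 23.999 ≈ 24.0 km.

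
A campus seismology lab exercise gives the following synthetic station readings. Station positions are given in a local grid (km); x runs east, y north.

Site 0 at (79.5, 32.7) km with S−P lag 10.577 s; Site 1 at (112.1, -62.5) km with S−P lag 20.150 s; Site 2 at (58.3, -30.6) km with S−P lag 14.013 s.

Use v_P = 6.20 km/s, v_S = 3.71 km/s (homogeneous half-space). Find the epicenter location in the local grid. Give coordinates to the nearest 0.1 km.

Distance from S−P lag: d = Δt · v_P v_S / (v_P − v_S) = Δt · (6.20·3.71)/(6.20−3.71) ≈ 9.2378·Δt.
So d_Site 0 = 97.71, d_Site 1 = 186.14, d_Site 2 = 129.45 km.
Circle about each station: (x − 79.5)² + (y − 32.7)² = 97.71²; (x − 112.1)² + (y + 62.5)² = 186.14²; (x − 58.3)² + (y + 30.6)² = 129.45².
Subtracting the Site 0 equation from the Site 1 and Site 2 equations removes the quadratic terms:
65.2 x − 190.4 y = -16017.74
-42.4 x − 126.6 y = -10264.35
Solving the 2×2 system: x ≈ -4.5, y ≈ 82.6 km.

-4.5 km east, 82.6 km north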